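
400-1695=-1295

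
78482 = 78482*1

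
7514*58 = 435812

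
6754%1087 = 232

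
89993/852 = 105 + 533/852 ≈ 105.63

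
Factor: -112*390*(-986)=2^6*3^1*5^1*7^1*13^1*17^1*29^1=43068480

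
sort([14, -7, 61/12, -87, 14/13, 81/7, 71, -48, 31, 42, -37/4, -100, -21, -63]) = [-100, -87, -63, -48, -21, -37/4, -7, 14/13, 61/12, 81/7, 14, 31, 42, 71]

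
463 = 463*1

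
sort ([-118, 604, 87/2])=[-118, 87/2, 604]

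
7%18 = 7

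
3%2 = 1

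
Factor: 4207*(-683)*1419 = -1*3^1*7^1*11^1*43^1*601^1*683^1 = -4077327639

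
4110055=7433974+-3323919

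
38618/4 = 19309/2 = 9654.50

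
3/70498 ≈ 0.0000426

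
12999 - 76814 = -63815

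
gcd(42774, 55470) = 6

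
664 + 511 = 1175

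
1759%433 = 27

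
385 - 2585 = -2200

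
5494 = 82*67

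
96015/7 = 13716 + 3/7 ≈ 13716.43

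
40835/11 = 3712 + 3/11 ≈ 3712.27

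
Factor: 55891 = 11^1 * 5081^1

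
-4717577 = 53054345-57771922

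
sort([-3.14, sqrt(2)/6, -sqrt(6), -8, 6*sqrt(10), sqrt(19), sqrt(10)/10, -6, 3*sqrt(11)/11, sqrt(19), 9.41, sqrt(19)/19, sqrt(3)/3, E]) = [-8, -6, -3.14, -sqrt(6), sqrt(19)/19, sqrt(2)/6, sqrt(10)/10, sqrt(3)/3, 3*sqrt(11)/11, E, sqrt(19), sqrt(19), 9.41, 6*sqrt(10)]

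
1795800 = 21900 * 82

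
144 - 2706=-2562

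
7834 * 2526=19788684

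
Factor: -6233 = -1 * 23^1 * 271^1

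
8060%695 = 415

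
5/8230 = 1/1646 ≈ 0.000608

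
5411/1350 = 4 + 11/1350 ≈ 4.01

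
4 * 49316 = 197264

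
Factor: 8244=2^2 * 3^2 * 229^1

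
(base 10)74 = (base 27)2k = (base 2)1001010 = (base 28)2i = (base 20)3e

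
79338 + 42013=121351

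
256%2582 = 256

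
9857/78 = 126 + 29/78 ≈ 126.37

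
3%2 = 1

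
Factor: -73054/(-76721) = 2^1 * 17^(-1) * 4513^(-1) * 36527^1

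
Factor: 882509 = 79^1*11171^1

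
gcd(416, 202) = 2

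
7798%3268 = 1262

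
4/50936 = 1/12734 ≈ 0.0000785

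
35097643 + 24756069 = 59853712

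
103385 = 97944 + 5441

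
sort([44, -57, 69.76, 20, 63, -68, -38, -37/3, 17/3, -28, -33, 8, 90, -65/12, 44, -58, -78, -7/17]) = [-78, -68, -58, -57, -38, -33, -28, -37/3, -65/12, -7/17, 17/3, 8, 20, 44, 44, 63, 69.76, 90]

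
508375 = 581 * 875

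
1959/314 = 6 + 75/314 ≈ 6.24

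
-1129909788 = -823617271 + -306292517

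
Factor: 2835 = 3^4 * 5^1 * 7^1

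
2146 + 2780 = 4926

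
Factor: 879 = 3^1 * 293^1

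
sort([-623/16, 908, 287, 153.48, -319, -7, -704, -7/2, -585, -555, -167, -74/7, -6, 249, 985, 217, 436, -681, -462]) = [-704, -681, -585, -555, -462, -319, -167, -623/16, -74/7, -7, -6, -7/2, 153.48, 217, 249, 287, 436, 908, 985]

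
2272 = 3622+-1350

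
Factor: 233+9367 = 2^7*3^1*5^2 = 9600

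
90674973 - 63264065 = 27410908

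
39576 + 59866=99442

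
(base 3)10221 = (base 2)1101010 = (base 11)97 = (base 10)106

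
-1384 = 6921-8305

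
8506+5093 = 13599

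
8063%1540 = 363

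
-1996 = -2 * 998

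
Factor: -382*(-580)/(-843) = -1*2^3*3^(-1)*5^1*29^1*191^1*281^(-1) = -221560/843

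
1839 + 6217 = 8056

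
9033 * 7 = 63231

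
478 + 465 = 943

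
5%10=5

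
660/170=66/17 ≈ 3.88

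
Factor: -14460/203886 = -1*2^1*3^(-1)*5^1*47^(-1) = -10/141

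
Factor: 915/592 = 2^(-4)*3^1*5^1*37^(-1)*61^1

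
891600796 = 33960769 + 857640027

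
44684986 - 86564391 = -41879405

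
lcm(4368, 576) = 52416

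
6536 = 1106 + 5430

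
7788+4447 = 12235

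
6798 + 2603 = 9401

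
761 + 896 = 1657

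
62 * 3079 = 190898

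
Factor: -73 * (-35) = 5^1 * 7^1 * 73^1 = 2555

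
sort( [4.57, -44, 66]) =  [-44, 4.57, 66]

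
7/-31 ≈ -0.226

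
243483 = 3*81161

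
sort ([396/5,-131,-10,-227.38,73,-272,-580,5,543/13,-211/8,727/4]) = [-580,-272,-227.38,-131,-211/8,-10,5,543/13,73,396/5,727/4]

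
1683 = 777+906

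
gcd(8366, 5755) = 1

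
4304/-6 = -717 - 1/3 ≈ -717.33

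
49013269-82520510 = -33507241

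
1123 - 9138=-8015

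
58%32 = 26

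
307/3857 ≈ 0.0796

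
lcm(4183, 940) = 83660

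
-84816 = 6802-91618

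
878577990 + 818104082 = 1696682072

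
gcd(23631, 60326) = 1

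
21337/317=67+98/317 ≈ 67.31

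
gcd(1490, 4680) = 10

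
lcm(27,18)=54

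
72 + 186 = 258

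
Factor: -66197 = -1 * 53^1 * 1249^1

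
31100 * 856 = 26621600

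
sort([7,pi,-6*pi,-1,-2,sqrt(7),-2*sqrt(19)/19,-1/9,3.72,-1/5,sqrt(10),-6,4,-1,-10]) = [-6*pi,-10,-6,-2,-1,-1,-2*sqrt(19)/19,-1/5,-1/9,sqrt(7),pi,sqrt(10),3.72,4,7]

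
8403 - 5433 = 2970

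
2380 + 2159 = 4539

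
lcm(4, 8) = 8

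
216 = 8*27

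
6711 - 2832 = 3879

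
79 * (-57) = -4503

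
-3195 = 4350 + -7545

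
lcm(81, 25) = 2025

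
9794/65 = 150 + 44/65 ≈ 150.68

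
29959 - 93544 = -63585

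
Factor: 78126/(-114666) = -1 * 449^1 * 659^(-1) = -449/659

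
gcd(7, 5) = 1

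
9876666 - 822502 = 9054164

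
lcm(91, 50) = 4550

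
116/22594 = 58/11297 ≈ 0.00513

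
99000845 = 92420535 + 6580310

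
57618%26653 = 4312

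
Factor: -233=-1*233^1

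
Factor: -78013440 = -1*2^10*3^2*5^1*1693^1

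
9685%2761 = 1402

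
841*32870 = 27643670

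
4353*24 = 104472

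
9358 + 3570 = 12928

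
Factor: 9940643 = 9940643^1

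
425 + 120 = 545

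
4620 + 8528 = 13148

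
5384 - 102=5282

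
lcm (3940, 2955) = 11820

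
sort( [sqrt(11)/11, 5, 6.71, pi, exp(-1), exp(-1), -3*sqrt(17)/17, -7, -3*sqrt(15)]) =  [-3*sqrt(15), -7, -3*sqrt(17)/17, sqrt(11)/11, exp(-1), exp(-1), pi, 5, 6.71]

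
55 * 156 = 8580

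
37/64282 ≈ 0.000576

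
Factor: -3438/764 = -1 * 2^(-1) * 3^2 = -9/2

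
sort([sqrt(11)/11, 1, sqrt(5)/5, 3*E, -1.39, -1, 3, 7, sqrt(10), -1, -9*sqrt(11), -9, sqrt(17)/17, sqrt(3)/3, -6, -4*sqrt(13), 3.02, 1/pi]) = [-9*sqrt(11), -4*sqrt(13), -9, -6, -1.39, -1, -1, sqrt(17)/17, sqrt(11)/11, 1/pi, sqrt(5)/5, sqrt(3)/3, 1, 3, 3.02, sqrt(10), 7, 3*E]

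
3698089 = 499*7411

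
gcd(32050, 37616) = 2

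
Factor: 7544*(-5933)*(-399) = 2^3*3^1*7^1*17^1*19^1*23^1*41^1*349^1 = 17858662248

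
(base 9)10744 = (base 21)g57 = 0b1110000000000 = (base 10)7168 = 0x1c00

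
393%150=93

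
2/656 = 1/328 ≈ 0.00305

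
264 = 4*66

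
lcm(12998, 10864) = 727888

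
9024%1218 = 498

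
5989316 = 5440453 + 548863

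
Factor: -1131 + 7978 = 41^1*167^1 = 6847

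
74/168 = 37/84 ≈ 0.440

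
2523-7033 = -4510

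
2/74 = 1/37≈0.0270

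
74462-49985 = 24477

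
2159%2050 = 109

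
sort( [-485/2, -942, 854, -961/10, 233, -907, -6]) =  [-942, -907, -485/2, -961/10, -6, 233, 854]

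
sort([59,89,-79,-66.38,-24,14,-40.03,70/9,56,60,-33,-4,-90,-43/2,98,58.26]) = [-90,-79,-66.38,-40.03,-33,-24,-43/2,-4,70/9,14,56,58.26,59,60,89,98]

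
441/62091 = 49/6899 ≈ 0.00710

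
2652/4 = 663 = 663.00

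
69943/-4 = -17485 - 3/4 = -17485.75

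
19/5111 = 1/269 ≈ 0.00372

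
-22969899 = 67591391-90561290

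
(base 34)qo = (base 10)908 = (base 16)38c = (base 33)rh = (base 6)4112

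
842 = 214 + 628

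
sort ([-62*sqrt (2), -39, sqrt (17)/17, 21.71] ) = [-62*sqrt (2), -39, sqrt (17)/17, 21.71] 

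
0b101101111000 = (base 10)2936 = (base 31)31m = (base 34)2ic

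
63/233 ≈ 0.270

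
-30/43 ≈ -0.698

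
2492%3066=2492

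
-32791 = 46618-79409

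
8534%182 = 162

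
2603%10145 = 2603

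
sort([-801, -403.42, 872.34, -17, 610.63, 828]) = [-801, -403.42, -17, 610.63, 828, 872.34]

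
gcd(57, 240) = 3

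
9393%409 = 395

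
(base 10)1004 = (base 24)1hk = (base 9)1335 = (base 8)1754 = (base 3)1101012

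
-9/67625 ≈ -0.000133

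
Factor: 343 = 7^3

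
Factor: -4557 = -1 * 3^1 * 7^2 * 31^1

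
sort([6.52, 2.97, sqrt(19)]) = [2.97, sqrt(19), 6.52]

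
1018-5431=-4413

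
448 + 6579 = 7027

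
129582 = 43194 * 3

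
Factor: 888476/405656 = 2^(-1)*389^1*571^1*50707^(-1) = 222119/101414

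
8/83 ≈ 0.0964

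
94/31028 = 47/15514 ≈ 0.00303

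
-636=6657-7293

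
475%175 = 125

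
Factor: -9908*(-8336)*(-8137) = -1*2^6*79^1*103^1*521^1*2477^1 = -672059957056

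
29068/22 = 14534/11 ≈ 1321.27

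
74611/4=18652 + 3/4=18652.75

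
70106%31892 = 6322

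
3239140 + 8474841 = 11713981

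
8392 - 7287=1105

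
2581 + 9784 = 12365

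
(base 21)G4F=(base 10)7155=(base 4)1233303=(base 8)15763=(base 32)6VJ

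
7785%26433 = 7785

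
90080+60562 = 150642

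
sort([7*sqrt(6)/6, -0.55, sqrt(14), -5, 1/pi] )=[-5, -0.55, 1/pi, 7*sqrt(6)/6, sqrt(14)] 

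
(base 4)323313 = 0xef7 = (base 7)14112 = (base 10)3831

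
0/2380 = 0 = 0.00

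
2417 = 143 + 2274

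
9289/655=14+119/655 ≈ 14.18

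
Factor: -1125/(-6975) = 5^1*31^(-1) = 5/31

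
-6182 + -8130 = -14312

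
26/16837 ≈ 0.00154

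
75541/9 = 8393 + 4/9≈8393.44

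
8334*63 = 525042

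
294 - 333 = -39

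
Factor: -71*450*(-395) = 2^1*3^2*5^3*71^1*79^1 = 12620250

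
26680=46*580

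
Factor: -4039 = -1*7^1*577^1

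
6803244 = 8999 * 756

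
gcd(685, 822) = 137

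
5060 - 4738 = 322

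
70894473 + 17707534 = 88602007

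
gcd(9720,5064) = 24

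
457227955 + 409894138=867122093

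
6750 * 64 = 432000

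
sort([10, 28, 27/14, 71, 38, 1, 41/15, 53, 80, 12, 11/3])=[1, 27/14, 41/15, 11/3, 10, 12, 28, 38, 53, 71, 80]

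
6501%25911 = 6501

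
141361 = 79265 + 62096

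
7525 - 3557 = 3968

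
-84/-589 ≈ 0.143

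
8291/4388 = 1 + 3903/4388 ≈ 1.89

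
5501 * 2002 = 11013002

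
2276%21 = 8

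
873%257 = 102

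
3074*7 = 21518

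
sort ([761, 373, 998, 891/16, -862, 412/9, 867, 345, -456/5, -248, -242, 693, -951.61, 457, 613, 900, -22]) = [-951.61, -862, -248, -242, -456/5, -22, 412/9, 891/16, 345, 373, 457, 613, 693, 761, 867, 900, 998]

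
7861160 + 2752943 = 10614103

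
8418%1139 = 445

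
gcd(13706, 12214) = 2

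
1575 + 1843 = 3418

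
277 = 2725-2448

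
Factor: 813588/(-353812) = -1*3^1*151^1*197^(-1) = -453/197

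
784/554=392/277 ≈ 1.42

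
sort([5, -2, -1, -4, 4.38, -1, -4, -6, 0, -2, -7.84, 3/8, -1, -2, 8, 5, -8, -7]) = [-8, -7.84, -7, -6, -4, -4, -2, -2, -2, -1, -1, -1, 0, 3/8, 4.38, 5, 5, 8]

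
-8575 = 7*(-1225)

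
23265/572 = 40+35/52 ≈ 40.67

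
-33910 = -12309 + -21601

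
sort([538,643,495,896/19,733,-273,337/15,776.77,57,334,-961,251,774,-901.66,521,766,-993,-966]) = [-993,-966,-961,-901.66,-273,337/15,896/19,57,251,334,495,521,538,643,733,766,774,776.77]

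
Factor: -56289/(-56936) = 2^(-3)*3^1*11^(-1)*29^1 = 87/88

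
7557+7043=14600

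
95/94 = 1 + 1/94 ≈ 1.01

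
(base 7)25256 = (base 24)bd8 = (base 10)6656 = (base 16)1a00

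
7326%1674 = 630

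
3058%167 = 52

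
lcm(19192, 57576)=57576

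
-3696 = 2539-6235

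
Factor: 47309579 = 401^1 * 117979^1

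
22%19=3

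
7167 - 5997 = 1170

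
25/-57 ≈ -0.439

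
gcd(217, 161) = 7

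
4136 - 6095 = -1959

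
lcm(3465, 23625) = 259875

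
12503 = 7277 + 5226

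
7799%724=559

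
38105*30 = 1143150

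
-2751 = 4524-7275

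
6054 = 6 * 1009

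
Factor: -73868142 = -1 * 2^1 * 3^1 * 41^1 * 300277^1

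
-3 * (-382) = 1146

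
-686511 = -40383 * 17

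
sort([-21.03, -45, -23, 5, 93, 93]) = [-45, -23, -21.03, 5, 93, 93]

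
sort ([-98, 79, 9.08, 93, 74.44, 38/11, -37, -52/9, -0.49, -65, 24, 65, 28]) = [-98, -65, -37, -52/9, -0.49, 38/11, 9.08, 24, 28, 65, 74.44, 79, 93]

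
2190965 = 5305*413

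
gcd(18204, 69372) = 492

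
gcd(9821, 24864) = 7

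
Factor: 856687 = 13^1*65899^1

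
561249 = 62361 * 9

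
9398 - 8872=526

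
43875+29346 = 73221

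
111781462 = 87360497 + 24420965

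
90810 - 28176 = 62634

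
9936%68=8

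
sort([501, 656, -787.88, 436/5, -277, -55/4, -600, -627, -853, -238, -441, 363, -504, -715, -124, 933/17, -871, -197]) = [-871, -853, -787.88, -715, -627, -600, -504, -441, -277, -238, -197, -124, -55/4, 933/17, 436/5, 363, 501, 656]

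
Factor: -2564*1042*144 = -1*2^7*3^2*521^1*641^1 = -384723072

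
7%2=1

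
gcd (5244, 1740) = 12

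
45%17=11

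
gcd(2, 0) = 2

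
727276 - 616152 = 111124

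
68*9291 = 631788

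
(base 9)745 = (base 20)1a8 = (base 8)1140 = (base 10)608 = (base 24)118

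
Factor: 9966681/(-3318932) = -1 * 2^(-2) * 3^2 * 829733^(-1) * 1107409^1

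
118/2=59=59.00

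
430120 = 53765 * 8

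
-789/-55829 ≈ 0.0141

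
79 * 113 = 8927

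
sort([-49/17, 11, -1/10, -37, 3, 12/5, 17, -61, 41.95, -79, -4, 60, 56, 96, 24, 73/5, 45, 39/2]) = [-79, -61, -37, -4, -49/17, -1/10, 12/5, 3, 11, 73/5, 17, 39/2, 24, 41.95, 45, 56, 60, 96]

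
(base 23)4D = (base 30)3F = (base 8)151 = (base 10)105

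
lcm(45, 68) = 3060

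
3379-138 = 3241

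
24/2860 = 6/715 ≈ 0.00839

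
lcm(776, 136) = 13192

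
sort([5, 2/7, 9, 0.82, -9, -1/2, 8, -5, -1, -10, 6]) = [-10, -9, -5, -1, -1/2, 2/7, 0.82, 5, 6, 8, 9]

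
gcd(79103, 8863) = 1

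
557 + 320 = 877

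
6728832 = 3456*1947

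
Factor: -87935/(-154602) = 2^(-1) * 3^(-3) * 5^1 * 7^(-1) * 43^1 = 215/378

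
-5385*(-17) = 91545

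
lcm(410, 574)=2870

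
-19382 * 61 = -1182302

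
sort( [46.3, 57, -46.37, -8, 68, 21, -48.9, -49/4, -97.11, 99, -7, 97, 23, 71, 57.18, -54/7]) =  [-97.11, -48.9, -46.37, -49/4, -8, -54/7, -7, 21, 23, 46.3, 57, 57.18, 68, 71, 97, 99]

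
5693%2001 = 1691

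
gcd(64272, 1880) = 8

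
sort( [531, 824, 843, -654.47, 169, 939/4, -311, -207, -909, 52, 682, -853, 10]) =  [-909, -853, -654.47, -311, -207, 10, 52, 169, 939/4, 531, 682, 824, 843]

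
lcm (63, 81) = 567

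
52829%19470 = 13889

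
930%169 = 85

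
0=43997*0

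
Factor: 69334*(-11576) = -1*2^4*1447^1*34667^1 = -802610384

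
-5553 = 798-6351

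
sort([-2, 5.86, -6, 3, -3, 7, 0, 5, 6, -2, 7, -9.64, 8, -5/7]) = [-9.64, -6, -3, -2, -2, -5/7, 0, 3, 5, 5.86, 6, 7, 7, 8]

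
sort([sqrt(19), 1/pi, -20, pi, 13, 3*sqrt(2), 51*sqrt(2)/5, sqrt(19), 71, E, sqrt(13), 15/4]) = [-20, 1/pi, E, pi, sqrt(13), 15/4, 3*sqrt(2), sqrt(19), sqrt(19), 13, 51*sqrt(2)/5, 71]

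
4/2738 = 2/1369 ≈ 0.00146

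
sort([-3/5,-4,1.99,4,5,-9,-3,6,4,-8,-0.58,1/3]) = [-9,-8,-4,-3,-3/5,-0.58,1/3,1.99,4,4,5,6]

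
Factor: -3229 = -1 * 3229^1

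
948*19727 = 18701196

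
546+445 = 991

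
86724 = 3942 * 22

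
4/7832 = 1/1958≈0.000511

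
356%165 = 26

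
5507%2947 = 2560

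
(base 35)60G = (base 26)AN8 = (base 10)7366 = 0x1CC6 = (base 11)5597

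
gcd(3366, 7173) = 9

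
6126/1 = 6126 = 6126.00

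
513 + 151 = 664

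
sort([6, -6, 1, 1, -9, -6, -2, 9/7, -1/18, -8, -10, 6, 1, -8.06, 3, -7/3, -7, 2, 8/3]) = [-10, -9, -8.06, -8, -7, -6, -6, -7/3, -2, -1/18, 1, 1, 1, 9/7, 2, 8/3, 3, 6, 6]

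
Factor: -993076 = -1*2^2*7^1*29^1*1223^1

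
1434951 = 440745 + 994206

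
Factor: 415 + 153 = 2^3*71^1 = 568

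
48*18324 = 879552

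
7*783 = 5481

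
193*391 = 75463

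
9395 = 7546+1849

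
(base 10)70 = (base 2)1000110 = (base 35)20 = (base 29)2c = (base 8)106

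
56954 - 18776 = 38178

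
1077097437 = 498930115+578167322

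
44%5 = 4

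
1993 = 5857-3864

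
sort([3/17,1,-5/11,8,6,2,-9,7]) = [-9,-5/11,3/17,1,2,6,7,8]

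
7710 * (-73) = -562830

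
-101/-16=6 + 5/16 ≈ 6.31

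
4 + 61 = 65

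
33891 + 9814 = 43705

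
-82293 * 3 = -246879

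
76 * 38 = 2888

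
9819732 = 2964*3313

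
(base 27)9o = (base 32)8b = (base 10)267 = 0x10b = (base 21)cf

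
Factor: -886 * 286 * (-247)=2^2 * 11^1 * 13^2 * 19^1 * 443^1=62588812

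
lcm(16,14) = 112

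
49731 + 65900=115631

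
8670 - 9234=-564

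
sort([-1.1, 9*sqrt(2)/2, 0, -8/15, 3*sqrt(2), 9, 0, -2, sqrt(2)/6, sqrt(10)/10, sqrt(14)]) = [-2, -1.1, -8/15, 0, 0, sqrt(2)/6, sqrt(10)/10, sqrt(14), 3*sqrt(2), 9*sqrt(2)/2, 9]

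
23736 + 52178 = 75914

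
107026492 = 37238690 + 69787802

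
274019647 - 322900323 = -48880676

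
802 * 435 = 348870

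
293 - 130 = 163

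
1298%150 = 98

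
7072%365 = 137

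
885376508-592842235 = 292534273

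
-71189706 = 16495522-87685228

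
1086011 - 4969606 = -3883595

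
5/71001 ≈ 0.0000704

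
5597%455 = 137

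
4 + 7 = 11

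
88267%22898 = 19573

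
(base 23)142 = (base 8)1157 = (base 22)167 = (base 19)1df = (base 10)623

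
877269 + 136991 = 1014260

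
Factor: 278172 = 2^2*3^2*7727^1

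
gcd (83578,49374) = 2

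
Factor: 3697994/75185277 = 2^1*3^(-1)*479^(-1)*52321^(-1)*1848997^1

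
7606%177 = 172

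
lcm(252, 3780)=3780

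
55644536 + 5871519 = 61516055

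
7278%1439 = 83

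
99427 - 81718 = 17709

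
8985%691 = 2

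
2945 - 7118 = -4173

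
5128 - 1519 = 3609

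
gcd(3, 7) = 1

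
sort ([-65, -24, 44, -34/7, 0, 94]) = [-65, -24, -34/7, 0, 44, 94]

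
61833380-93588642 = -31755262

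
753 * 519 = 390807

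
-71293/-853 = 83 + 494/853 ≈ 83.58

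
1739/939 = 1 + 800/939 ≈ 1.85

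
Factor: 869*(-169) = -1*11^1*13^2*79^1 = -146861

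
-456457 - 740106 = -1196563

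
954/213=4 + 34/71 ≈ 4.48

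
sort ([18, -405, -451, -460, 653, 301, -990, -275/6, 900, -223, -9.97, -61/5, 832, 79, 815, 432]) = [-990, -460, -451, -405, -223, -275/6, -61/5, -9.97, 18, 79, 301, 432, 653, 815, 832, 900]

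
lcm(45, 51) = 765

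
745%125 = 120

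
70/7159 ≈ 0.00978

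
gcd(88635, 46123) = 1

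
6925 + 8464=15389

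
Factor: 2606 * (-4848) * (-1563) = 2^5 * 3^2 * 101^1 * 521^1 * 1303^1 = 19746766944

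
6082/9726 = 3041/4863 ≈ 0.625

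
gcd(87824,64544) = 16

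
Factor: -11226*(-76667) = 2^1*3^1*1871^1*76667^1 = 860663742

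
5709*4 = 22836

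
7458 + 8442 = 15900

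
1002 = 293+709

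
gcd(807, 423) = 3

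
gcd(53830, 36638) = 14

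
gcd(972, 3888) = 972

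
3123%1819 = 1304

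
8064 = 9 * 896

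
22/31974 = 11/15987 ≈ 0.000688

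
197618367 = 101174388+96443979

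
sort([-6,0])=[-6,0]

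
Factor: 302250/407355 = 2^1*5^2*31^1*2089^ (-1) = 1550/2089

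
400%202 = 198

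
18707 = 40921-22214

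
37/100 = 0.37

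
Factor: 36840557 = 13^1 * 2833889^1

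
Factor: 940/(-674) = -1 * 2^1 * 5^1 * 47^1 * 337^(-1) = -470/337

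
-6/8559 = -2/2853 ≈ -0.000701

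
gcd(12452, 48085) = 1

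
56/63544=7/7943 ≈ 0.000881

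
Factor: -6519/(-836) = 2^(-2)*3^1*11^(-1)*19^(-1)*41^1*53^1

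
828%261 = 45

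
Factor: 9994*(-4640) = -1*2^6*5^1*19^1*29^1*263^1 = -46372160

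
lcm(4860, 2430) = 4860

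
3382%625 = 257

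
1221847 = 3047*401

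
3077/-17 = -181 = -181.00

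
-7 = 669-676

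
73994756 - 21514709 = 52480047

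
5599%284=203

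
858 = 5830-4972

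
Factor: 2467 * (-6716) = -1 * 2^2 * 23^1 * 73^1 * 2467^1 = -16568372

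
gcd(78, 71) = 1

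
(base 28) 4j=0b10000011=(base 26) 51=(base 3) 11212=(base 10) 131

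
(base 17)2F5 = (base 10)838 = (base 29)SQ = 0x346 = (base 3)1011001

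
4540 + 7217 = 11757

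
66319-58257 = 8062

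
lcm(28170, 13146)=197190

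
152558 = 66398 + 86160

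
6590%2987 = 616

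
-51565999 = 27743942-79309941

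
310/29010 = 31/2901 ≈ 0.0107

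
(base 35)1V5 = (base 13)1091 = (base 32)28B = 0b100100001011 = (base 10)2315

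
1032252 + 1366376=2398628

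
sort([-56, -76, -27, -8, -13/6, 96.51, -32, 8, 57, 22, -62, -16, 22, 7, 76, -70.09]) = [-76, -70.09, -62, -56, -32, -27, -16, -8, -13/6, 7, 8, 22, 22, 57, 76, 96.51]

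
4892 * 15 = 73380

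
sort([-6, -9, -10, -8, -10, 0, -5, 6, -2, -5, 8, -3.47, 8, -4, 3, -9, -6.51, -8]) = [-10, -10, -9, -9, -8, -8, -6.51, -6, -5, -5, -4, -3.47, -2, 0, 3, 6, 8, 8]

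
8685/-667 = -13 - 14/667 ≈ -13.02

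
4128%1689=750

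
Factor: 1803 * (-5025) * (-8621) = 3^2 * 5^2 * 37^1 * 67^1 * 233^1 * 601^1 = 78106906575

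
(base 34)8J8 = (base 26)EGM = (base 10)9902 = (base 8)23256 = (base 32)9LE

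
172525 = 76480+96045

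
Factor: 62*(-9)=-1*2^1*3^2*31^1=-558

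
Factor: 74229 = 3^1 * 109^1 * 227^1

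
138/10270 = 69/5135 ≈ 0.0134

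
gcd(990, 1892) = 22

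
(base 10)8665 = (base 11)6568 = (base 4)2013121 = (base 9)12787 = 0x21d9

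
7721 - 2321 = 5400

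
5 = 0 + 5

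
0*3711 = 0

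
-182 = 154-336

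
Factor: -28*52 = -1*2^4*7^1*13^1 = -1456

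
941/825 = 1+116/825 ≈ 1.14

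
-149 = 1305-1454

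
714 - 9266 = -8552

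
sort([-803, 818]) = [-803, 818]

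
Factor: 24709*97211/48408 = 2^(-3)*3^(-1)*41^1*2017^(-1)*2371^1*24709^1 = 2401986599/48408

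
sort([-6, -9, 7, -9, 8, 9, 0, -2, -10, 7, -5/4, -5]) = [-10, -9, -9, -6, -5, -2, -5/4, 0, 7, 7, 8, 9]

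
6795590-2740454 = 4055136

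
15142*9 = 136278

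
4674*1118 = 5225532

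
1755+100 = 1855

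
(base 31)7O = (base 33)7A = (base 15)111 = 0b11110001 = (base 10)241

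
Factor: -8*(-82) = 2^4*41^1 = 656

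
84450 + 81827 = 166277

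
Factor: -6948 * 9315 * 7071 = -1 * 2^2 * 3^7 * 5^1 * 23^1 * 193^1 * 2357^1 = -457639504020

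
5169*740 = 3825060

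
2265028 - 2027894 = 237134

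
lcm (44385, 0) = 0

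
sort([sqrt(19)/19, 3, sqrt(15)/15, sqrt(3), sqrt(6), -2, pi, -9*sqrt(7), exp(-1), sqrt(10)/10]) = [-9*sqrt(7), -2, sqrt(19)/19, sqrt(15)/15, sqrt(10)/10, exp(-1), sqrt(3), sqrt(6), 3, pi]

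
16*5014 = 80224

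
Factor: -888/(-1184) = 2^(-2) * 3^1 = 3/4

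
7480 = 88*85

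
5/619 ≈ 0.00808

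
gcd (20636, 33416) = 4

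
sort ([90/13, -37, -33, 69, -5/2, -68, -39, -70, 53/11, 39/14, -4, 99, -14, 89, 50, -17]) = [-70, -68, -39, -37, -33, -17, -14, -4, -5/2, 39/14, 53/11, 90/13, 50, 69, 89, 99]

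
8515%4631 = 3884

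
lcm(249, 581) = 1743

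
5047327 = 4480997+566330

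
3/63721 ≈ 0.0000471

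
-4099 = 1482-5581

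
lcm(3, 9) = 9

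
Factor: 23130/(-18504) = -1 * 2^(-2) * 5^1 = -5/4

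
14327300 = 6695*2140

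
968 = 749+219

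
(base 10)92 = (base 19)4g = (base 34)2o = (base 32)2s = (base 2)1011100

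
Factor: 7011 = 3^2*19^1*41^1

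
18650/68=274 + 9/34 ≈ 274.26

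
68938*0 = 0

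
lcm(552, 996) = 45816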